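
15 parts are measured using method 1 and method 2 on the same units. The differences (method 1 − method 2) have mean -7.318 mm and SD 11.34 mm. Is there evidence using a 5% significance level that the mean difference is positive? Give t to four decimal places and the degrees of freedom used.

H0: μ_d = 0; H1: μ_d > 0 (paired t-test on the differences, right-tailed).
t = d̄/(s_d/√n) = -7.318/(11.34/√15) = -2.4993
df = n − 1 = 14
p-value = P(T ≥ -2.4993) ≈ 0.9873
Since p ≈ 0.9873 > α = 0.05, fail to reject H0; the evidence is not statistically significant.

t = -2.4993, df = 14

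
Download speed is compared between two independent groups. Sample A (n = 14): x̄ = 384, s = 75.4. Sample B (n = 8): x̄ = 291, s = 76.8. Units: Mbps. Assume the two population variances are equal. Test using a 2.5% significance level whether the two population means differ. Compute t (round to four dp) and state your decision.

t = 2.7649; reject H0

Let group 1 = sample A, group 2 = sample B. H0: μ_1 = μ_2; H1: μ_1 ≠ μ_2 (two-sample pooled-variance t-test, two-sided).
s_p² = [(14−1)·75.4² + (8−1)·76.8²]/(14+8−2) = 5759.74
t = (384 − 291)/√[5759.74·(1/14 + 1/8)] = 2.7649
df = n₁ + n₂ − 2 = 20
Two-sided p-value ≈ 0.0119
Since p ≈ 0.0119 < α = 0.025, reject H0; the evidence is statistically significant.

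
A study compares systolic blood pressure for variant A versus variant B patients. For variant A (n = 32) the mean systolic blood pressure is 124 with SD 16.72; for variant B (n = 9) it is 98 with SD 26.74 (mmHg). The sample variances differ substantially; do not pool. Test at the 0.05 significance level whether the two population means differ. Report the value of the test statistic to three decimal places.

Let group 1 = variant A, group 2 = variant B. H0: μ_1 = μ_2; H1: μ_1 ≠ μ_2 (Welch's two-sample t-test, two-sided).
t = (x̄_1 − x̄_2)/√(s_1²/n_1 + s_2²/n_2) = (124 − 98)/√(16.72²/32 + 26.74²/9) = 2.769
Welch–Satterthwaite df ≈ 9.83
Two-sided p-value ≈ 0.0201
Since p ≈ 0.0201 < α = 0.05, reject H0; the data support H1.

2.769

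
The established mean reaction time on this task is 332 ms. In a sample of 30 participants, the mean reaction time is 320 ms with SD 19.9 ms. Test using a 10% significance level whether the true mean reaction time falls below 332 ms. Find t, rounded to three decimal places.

-3.303

H0: μ = 332; H1: μ < 332 (one-sample t-test, left-tailed).
t = (x̄ − μ₀)/(s/√n) = (320 − 332)/(19.9/√30) = -3.303
df = n − 1 = 29
p-value = P(T ≤ -3.303) ≈ 0.0013
Since p ≈ 0.0013 < α = 0.1, reject H0; the evidence is statistically significant.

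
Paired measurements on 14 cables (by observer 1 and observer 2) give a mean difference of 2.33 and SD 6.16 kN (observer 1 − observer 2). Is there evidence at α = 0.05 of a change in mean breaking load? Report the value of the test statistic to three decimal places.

1.415

H0: μ_d = 0; H1: μ_d ≠ 0 (paired t-test on the differences, two-sided).
t = d̄/(s_d/√n) = 2.33/(6.16/√14) = 1.415
df = n − 1 = 13
Two-sided p-value ≈ 0.1805
Since p ≈ 0.1805 > α = 0.05, fail to reject H0; the data do not provide sufficient evidence against H0.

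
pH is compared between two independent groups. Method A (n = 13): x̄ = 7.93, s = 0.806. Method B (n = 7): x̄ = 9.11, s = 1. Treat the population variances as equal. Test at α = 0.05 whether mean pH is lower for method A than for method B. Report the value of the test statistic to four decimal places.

Let group 1 = method A, group 2 = method B. H0: μ_1 = μ_2; H1: μ_1 < μ_2 (two-sample pooled-variance t-test, left-tailed).
s_p² = [(13−1)·0.806² + (7−1)·1²]/(13+7−2) = 0.766424
t = (7.93 − 9.11)/√[0.766424·(1/13 + 1/7)] = -2.8751
df = n₁ + n₂ − 2 = 18
p-value = P(T ≤ -2.8751) ≈ 0.0050
Since p ≈ 0.0050 < α = 0.05, reject H0; the evidence is statistically significant.

-2.8751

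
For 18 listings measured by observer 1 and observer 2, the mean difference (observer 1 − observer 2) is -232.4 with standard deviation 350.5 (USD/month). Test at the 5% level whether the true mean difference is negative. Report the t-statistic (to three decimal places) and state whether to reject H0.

H0: μ_d = 0; H1: μ_d < 0 (paired t-test on the differences, left-tailed).
t = d̄/(s_d/√n) = -232.4/(350.5/√18) = -2.813
df = n − 1 = 17
p-value = P(T ≤ -2.813) ≈ 0.0060
Since p ≈ 0.0060 < α = 0.05, reject H0; the evidence is statistically significant.

t = -2.813; reject H0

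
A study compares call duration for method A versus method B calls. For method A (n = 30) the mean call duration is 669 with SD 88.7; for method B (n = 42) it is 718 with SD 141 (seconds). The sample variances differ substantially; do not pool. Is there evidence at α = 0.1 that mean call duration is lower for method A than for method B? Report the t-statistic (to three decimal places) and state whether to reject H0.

t = -1.807; reject H0

Let group 1 = method A, group 2 = method B. H0: μ_1 = μ_2; H1: μ_1 < μ_2 (Welch's two-sample t-test, left-tailed).
t = (x̄_1 − x̄_2)/√(s_1²/n_1 + s_2²/n_2) = (669 − 718)/√(88.7²/30 + 141²/42) = -1.807
Welch–Satterthwaite df ≈ 69.05
p-value = P(T ≤ -1.807) ≈ 0.038
Since p ≈ 0.038 < α = 0.1, reject H0; the data support H1.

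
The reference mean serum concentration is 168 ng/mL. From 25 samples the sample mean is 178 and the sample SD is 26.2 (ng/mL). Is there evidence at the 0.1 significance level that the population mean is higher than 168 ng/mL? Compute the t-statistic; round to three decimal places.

H0: μ = 168; H1: μ > 168 (one-sample t-test, right-tailed).
t = (x̄ − μ₀)/(s/√n) = (178 − 168)/(26.2/√25) = 1.908
df = n − 1 = 24
p-value = P(T ≥ 1.908) ≈ 0.0342
Since p ≈ 0.0342 < α = 0.1, reject H0; the evidence is statistically significant.

1.908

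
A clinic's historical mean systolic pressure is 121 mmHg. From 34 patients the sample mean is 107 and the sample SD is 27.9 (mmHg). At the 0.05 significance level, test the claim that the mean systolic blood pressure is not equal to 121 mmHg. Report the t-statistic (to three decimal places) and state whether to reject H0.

H0: μ = 121; H1: μ ≠ 121 (one-sample t-test, two-sided).
t = (x̄ − μ₀)/(s/√n) = (107 − 121)/(27.9/√34) = -2.926
df = n − 1 = 33
Two-sided p-value ≈ 0.006
Since p ≈ 0.006 < α = 0.05, reject H0; the data support H1.

t = -2.926; reject H0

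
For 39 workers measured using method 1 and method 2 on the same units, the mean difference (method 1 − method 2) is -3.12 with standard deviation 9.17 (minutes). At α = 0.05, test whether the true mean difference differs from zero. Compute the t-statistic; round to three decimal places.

-2.125

H0: μ_d = 0; H1: μ_d ≠ 0 (paired t-test on the differences, two-sided).
t = d̄/(s_d/√n) = -3.12/(9.17/√39) = -2.125
df = n − 1 = 38
Two-sided p-value ≈ 0.0402
Since p ≈ 0.0402 < α = 0.05, reject H0; the evidence is statistically significant.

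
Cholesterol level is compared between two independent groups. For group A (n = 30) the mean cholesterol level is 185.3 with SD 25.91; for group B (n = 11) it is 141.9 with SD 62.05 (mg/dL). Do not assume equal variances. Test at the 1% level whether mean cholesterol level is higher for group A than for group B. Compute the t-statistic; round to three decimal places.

Let group 1 = group A, group 2 = group B. H0: μ_1 = μ_2; H1: μ_1 > μ_2 (Welch's two-sample t-test, right-tailed).
t = (x̄_1 − x̄_2)/√(s_1²/n_1 + s_2²/n_2) = (185.3 − 141.9)/√(25.91²/30 + 62.05²/11) = 2.249
Welch–Satterthwaite df ≈ 11.30
p-value = P(T ≥ 2.249) ≈ 0.023
Since p ≈ 0.023 > α = 0.01, fail to reject H0; the data do not provide sufficient evidence against H0.

2.249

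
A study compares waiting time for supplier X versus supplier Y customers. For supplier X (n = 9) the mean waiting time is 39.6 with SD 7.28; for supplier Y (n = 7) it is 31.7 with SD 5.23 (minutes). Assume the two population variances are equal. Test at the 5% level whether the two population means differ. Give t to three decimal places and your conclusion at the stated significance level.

Let group 1 = supplier X, group 2 = supplier Y. H0: μ_1 = μ_2; H1: μ_1 ≠ μ_2 (two-sample pooled-variance t-test, two-sided).
s_p² = [(9−1)·7.28² + (7−1)·5.23²]/(9+7−2) = 42.0075
t = (39.6 − 31.7)/√[42.0075·(1/9 + 1/7)] = 2.419
df = n₁ + n₂ − 2 = 14
Two-sided p-value ≈ 0.0298
Since p ≈ 0.0298 < α = 0.05, reject H0; the data support H1.

t = 2.419; reject H0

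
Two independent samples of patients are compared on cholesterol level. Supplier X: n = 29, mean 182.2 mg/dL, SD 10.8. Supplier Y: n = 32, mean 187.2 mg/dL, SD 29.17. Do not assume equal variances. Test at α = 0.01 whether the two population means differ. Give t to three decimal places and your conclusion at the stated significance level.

Let group 1 = supplier X, group 2 = supplier Y. H0: μ_1 = μ_2; H1: μ_1 ≠ μ_2 (Welch's two-sample t-test, two-sided).
t = (x̄_1 − x̄_2)/√(s_1²/n_1 + s_2²/n_2) = (182.2 − 187.2)/√(10.8²/29 + 29.17²/32) = -0.904
Welch–Satterthwaite df ≈ 40.07
Two-sided p-value ≈ 0.3716
Since p ≈ 0.3716 > α = 0.01, fail to reject H0; the data do not provide sufficient evidence against H0.

t = -0.904; fail to reject H0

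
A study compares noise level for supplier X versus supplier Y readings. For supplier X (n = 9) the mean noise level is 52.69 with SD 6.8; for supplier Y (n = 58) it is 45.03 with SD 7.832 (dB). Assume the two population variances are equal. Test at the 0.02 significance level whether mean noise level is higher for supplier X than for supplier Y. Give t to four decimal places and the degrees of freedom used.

t = 2.7723, df = 65

Let group 1 = supplier X, group 2 = supplier Y. H0: μ_1 = μ_2; H1: μ_1 > μ_2 (two-sample pooled-variance t-test, right-tailed).
s_p² = [(9−1)·6.8² + (58−1)·7.832²]/(9+58−2) = 59.4817
t = (52.69 − 45.03)/√[59.4817·(1/9 + 1/58)] = 2.7723
df = n₁ + n₂ − 2 = 65
p-value = P(T ≥ 2.7723) ≈ 0.004
Since p ≈ 0.004 < α = 0.02, reject H0; the evidence is statistically significant.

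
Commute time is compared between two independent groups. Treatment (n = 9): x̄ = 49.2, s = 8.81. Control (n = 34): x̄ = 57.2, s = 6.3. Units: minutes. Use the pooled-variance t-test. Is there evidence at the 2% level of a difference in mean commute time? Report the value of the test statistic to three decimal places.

Let group 1 = treatment, group 2 = control. H0: μ_1 = μ_2; H1: μ_1 ≠ μ_2 (two-sample pooled-variance t-test, two-sided).
s_p² = [(9−1)·8.81² + (34−1)·6.3²]/(9+34−2) = 47.0902
t = (49.2 − 57.2)/√[47.0902·(1/9 + 1/34)] = -3.110
df = n₁ + n₂ − 2 = 41
Two-sided p-value ≈ 0.0034
Since p ≈ 0.0034 < α = 0.02, reject H0; the data support H1.

-3.110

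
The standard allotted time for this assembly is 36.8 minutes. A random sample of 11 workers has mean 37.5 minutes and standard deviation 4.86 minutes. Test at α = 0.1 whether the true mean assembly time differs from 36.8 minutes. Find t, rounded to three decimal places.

0.478

H0: μ = 36.8; H1: μ ≠ 36.8 (one-sample t-test, two-sided).
t = (x̄ − μ₀)/(s/√n) = (37.5 − 36.8)/(4.86/√11) = 0.478
df = n − 1 = 10
Two-sided p-value ≈ 0.6431
Since p ≈ 0.6431 > α = 0.1, fail to reject H0; the data do not provide sufficient evidence against H0.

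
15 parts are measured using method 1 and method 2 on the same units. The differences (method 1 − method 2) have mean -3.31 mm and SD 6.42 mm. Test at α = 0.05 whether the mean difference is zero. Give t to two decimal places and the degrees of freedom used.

H0: μ_d = 0; H1: μ_d ≠ 0 (paired t-test on the differences, two-sided).
t = d̄/(s_d/√n) = -3.31/(6.42/√15) = -2.00
df = n − 1 = 14
Two-sided p-value ≈ 0.066
Since p ≈ 0.066 > α = 0.05, fail to reject H0; the data do not provide sufficient evidence against H0.

t = -2.00, df = 14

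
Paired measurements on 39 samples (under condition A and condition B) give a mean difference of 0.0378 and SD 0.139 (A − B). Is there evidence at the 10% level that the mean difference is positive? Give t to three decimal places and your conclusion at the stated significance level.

t = 1.698; reject H0

H0: μ_d = 0; H1: μ_d > 0 (paired t-test on the differences, right-tailed).
t = d̄/(s_d/√n) = 0.0378/(0.139/√39) = 1.698
df = n − 1 = 38
p-value = P(T ≥ 1.698) ≈ 0.049
Since p ≈ 0.049 < α = 0.1, reject H0; the data support H1.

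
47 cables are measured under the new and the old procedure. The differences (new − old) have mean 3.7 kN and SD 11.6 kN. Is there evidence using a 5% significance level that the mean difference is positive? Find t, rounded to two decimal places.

H0: μ_d = 0; H1: μ_d > 0 (paired t-test on the differences, right-tailed).
t = d̄/(s_d/√n) = 3.7/(11.6/√47) = 2.19
df = n − 1 = 46
p-value = P(T ≥ 2.19) ≈ 0.0169
Since p ≈ 0.0169 < α = 0.05, reject H0; the evidence is statistically significant.

2.19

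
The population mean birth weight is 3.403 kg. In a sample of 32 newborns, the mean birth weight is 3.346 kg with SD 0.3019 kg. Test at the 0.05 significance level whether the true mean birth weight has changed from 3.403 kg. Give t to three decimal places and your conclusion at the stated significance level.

t = -1.068; fail to reject H0

H0: μ = 3.403; H1: μ ≠ 3.403 (one-sample t-test, two-sided).
t = (x̄ − μ₀)/(s/√n) = (3.346 − 3.403)/(0.3019/√32) = -1.068
df = n − 1 = 31
Two-sided p-value ≈ 0.2938
Since p ≈ 0.2938 > α = 0.05, fail to reject H0; the data do not provide sufficient evidence against H0.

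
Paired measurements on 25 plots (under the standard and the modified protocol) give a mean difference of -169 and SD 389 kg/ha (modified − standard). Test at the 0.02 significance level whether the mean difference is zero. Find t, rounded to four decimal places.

-2.1722

H0: μ_d = 0; H1: μ_d ≠ 0 (paired t-test on the differences, two-sided).
t = d̄/(s_d/√n) = -169/(389/√25) = -2.1722
df = n − 1 = 24
Two-sided p-value ≈ 0.0399
Since p ≈ 0.0399 > α = 0.02, fail to reject H0; the data do not provide sufficient evidence against H0.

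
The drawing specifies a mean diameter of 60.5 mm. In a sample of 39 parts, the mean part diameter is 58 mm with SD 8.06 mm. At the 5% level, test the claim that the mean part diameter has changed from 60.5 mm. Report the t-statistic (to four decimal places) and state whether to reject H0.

t = -1.9370; fail to reject H0

H0: μ = 60.5; H1: μ ≠ 60.5 (one-sample t-test, two-sided).
t = (x̄ − μ₀)/(s/√n) = (58 − 60.5)/(8.06/√39) = -1.9370
df = n − 1 = 38
Two-sided p-value ≈ 0.0602
Since p ≈ 0.0602 > α = 0.05, fail to reject H0; the data do not provide sufficient evidence against H0.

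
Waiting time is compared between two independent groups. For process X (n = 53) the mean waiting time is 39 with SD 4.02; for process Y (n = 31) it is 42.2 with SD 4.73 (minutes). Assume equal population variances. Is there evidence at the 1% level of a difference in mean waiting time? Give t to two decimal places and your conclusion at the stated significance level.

Let group 1 = process X, group 2 = process Y. H0: μ_1 = μ_2; H1: μ_1 ≠ μ_2 (two-sample pooled-variance t-test, two-sided).
s_p² = [(53−1)·4.02² + (31−1)·4.73²]/(53+31−2) = 18.4333
t = (39 − 42.2)/√[18.4333·(1/53 + 1/31)] = -3.30
df = n₁ + n₂ − 2 = 82
Two-sided p-value ≈ 0.001
Since p ≈ 0.001 < α = 0.01, reject H0; the evidence is statistically significant.

t = -3.30; reject H0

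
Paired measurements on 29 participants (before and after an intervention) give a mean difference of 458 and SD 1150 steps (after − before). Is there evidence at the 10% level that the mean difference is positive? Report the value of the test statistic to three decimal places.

H0: μ_d = 0; H1: μ_d > 0 (paired t-test on the differences, right-tailed).
t = d̄/(s_d/√n) = 458/(1150/√29) = 2.145
df = n − 1 = 28
p-value = P(T ≥ 2.145) ≈ 0.020
Since p ≈ 0.020 < α = 0.1, reject H0; the evidence is statistically significant.

2.145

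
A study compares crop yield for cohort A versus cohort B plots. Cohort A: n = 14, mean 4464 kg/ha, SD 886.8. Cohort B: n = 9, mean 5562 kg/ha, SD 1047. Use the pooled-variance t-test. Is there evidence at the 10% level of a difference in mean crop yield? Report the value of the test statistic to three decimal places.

-2.702

Let group 1 = cohort A, group 2 = cohort B. H0: μ_1 = μ_2; H1: μ_1 ≠ μ_2 (two-sample pooled-variance t-test, two-sided).
s_p² = [(14−1)·886.8² + (9−1)·1047²]/(14+9−2) = 904431
t = (4464 − 5562)/√[904431·(1/14 + 1/9)] = -2.702
df = n₁ + n₂ − 2 = 21
Two-sided p-value ≈ 0.013
Since p ≈ 0.013 < α = 0.1, reject H0; the evidence is statistically significant.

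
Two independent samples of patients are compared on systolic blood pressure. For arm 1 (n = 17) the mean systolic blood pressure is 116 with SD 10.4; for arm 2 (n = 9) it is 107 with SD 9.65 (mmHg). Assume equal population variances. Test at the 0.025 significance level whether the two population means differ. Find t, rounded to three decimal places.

2.150

Let group 1 = arm 1, group 2 = arm 2. H0: μ_1 = μ_2; H1: μ_1 ≠ μ_2 (two-sample pooled-variance t-test, two-sided).
s_p² = [(17−1)·10.4² + (9−1)·9.65²]/(17+9−2) = 103.147
t = (116 − 107)/√[103.147·(1/17 + 1/9)] = 2.150
df = n₁ + n₂ − 2 = 24
Two-sided p-value ≈ 0.0419
Since p ≈ 0.0419 > α = 0.025, fail to reject H0; the data do not provide sufficient evidence against H0.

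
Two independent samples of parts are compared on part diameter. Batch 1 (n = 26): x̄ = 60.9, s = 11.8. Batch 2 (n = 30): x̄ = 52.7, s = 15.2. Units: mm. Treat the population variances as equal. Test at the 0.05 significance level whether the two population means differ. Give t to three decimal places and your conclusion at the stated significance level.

t = 2.229; reject H0

Let group 1 = batch 1, group 2 = batch 2. H0: μ_1 = μ_2; H1: μ_1 ≠ μ_2 (two-sample pooled-variance t-test, two-sided).
s_p² = [(26−1)·11.8² + (30−1)·15.2²]/(26+30−2) = 188.54
t = (60.9 − 52.7)/√[188.54·(1/26 + 1/30)] = 2.229
df = n₁ + n₂ − 2 = 54
Two-sided p-value ≈ 0.030
Since p ≈ 0.030 < α = 0.05, reject H0; the evidence is statistically significant.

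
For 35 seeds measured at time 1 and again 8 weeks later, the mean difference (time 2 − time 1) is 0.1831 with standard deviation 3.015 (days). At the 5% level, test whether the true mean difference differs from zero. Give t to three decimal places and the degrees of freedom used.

t = 0.359, df = 34

H0: μ_d = 0; H1: μ_d ≠ 0 (paired t-test on the differences, two-sided).
t = d̄/(s_d/√n) = 0.1831/(3.015/√35) = 0.359
df = n − 1 = 34
Two-sided p-value ≈ 0.722
Since p ≈ 0.722 > α = 0.05, fail to reject H0; the data do not provide sufficient evidence against H0.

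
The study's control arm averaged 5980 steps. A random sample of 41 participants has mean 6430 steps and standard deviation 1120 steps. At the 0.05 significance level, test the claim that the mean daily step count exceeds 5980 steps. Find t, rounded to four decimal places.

H0: μ = 5980; H1: μ > 5980 (one-sample t-test, right-tailed).
t = (x̄ − μ₀)/(s/√n) = (6430 − 5980)/(1120/√41) = 2.5727
df = n − 1 = 40
p-value = P(T ≥ 2.5727) ≈ 0.007
Since p ≈ 0.007 < α = 0.05, reject H0; the evidence is statistically significant.

2.5727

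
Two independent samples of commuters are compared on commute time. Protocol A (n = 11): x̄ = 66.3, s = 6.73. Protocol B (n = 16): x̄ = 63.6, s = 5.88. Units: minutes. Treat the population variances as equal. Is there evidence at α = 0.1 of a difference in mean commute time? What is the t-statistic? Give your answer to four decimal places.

Let group 1 = protocol A, group 2 = protocol B. H0: μ_1 = μ_2; H1: μ_1 ≠ μ_2 (two-sample pooled-variance t-test, two-sided).
s_p² = [(11−1)·6.73² + (16−1)·5.88²]/(11+16−2) = 38.8618
t = (66.3 − 63.6)/√[38.8618·(1/11 + 1/16)] = 1.1058
df = n₁ + n₂ − 2 = 25
Two-sided p-value ≈ 0.2793
Since p ≈ 0.2793 > α = 0.1, fail to reject H0; the evidence is not statistically significant.

1.1058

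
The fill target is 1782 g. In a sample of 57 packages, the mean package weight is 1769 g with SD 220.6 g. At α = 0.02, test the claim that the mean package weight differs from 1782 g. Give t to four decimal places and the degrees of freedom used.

H0: μ = 1782; H1: μ ≠ 1782 (one-sample t-test, two-sided).
t = (x̄ − μ₀)/(s/√n) = (1769 − 1782)/(220.6/√57) = -0.4449
df = n − 1 = 56
Two-sided p-value ≈ 0.6581
Since p ≈ 0.6581 > α = 0.02, fail to reject H0; the evidence is not statistically significant.

t = -0.4449, df = 56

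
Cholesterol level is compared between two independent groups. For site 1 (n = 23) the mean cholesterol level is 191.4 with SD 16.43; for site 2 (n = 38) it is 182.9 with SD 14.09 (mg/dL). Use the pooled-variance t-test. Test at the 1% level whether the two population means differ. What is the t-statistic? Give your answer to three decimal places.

Let group 1 = site 1, group 2 = site 2. H0: μ_1 = μ_2; H1: μ_1 ≠ μ_2 (two-sample pooled-variance t-test, two-sided).
s_p² = [(23−1)·16.43² + (38−1)·14.09²]/(23+38−2) = 225.158
t = (191.4 − 182.9)/√[225.158·(1/23 + 1/38)] = 2.144
df = n₁ + n₂ − 2 = 59
Two-sided p-value ≈ 0.036
Since p ≈ 0.036 > α = 0.01, fail to reject H0; the evidence is not statistically significant.

2.144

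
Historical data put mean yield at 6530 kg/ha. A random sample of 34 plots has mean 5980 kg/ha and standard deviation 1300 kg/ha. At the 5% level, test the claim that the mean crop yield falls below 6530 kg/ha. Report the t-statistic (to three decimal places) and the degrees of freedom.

t = -2.467, df = 33

H0: μ = 6530; H1: μ < 6530 (one-sample t-test, left-tailed).
t = (x̄ − μ₀)/(s/√n) = (5980 − 6530)/(1300/√34) = -2.467
df = n − 1 = 33
p-value = P(T ≤ -2.467) ≈ 0.0095
Since p ≈ 0.0095 < α = 0.05, reject H0; the evidence is statistically significant.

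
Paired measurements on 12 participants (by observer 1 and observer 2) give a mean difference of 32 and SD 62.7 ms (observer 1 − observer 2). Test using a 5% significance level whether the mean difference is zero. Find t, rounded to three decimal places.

1.768

H0: μ_d = 0; H1: μ_d ≠ 0 (paired t-test on the differences, two-sided).
t = d̄/(s_d/√n) = 32/(62.7/√12) = 1.768
df = n − 1 = 11
Two-sided p-value ≈ 0.105
Since p ≈ 0.105 > α = 0.05, fail to reject H0; the evidence is not statistically significant.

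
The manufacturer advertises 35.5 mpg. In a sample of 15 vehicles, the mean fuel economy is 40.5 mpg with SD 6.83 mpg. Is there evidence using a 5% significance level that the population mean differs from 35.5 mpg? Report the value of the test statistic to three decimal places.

2.835

H0: μ = 35.5; H1: μ ≠ 35.5 (one-sample t-test, two-sided).
t = (x̄ − μ₀)/(s/√n) = (40.5 − 35.5)/(6.83/√15) = 2.835
df = n − 1 = 14
Two-sided p-value ≈ 0.013
Since p ≈ 0.013 < α = 0.05, reject H0; the evidence is statistically significant.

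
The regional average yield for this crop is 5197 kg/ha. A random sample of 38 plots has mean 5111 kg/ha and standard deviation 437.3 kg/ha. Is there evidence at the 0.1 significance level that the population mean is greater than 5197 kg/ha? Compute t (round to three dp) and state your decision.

t = -1.212; fail to reject H0

H0: μ = 5197; H1: μ > 5197 (one-sample t-test, right-tailed).
t = (x̄ − μ₀)/(s/√n) = (5111 − 5197)/(437.3/√38) = -1.212
df = n − 1 = 37
p-value = P(T ≥ -1.212) ≈ 0.883
Since p ≈ 0.883 > α = 0.1, fail to reject H0; the evidence is not statistically significant.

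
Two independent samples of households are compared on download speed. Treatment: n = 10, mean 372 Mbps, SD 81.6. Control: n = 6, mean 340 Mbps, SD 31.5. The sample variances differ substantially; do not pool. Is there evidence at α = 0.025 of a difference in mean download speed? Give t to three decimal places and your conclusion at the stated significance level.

t = 1.110; fail to reject H0

Let group 1 = treatment, group 2 = control. H0: μ_1 = μ_2; H1: μ_1 ≠ μ_2 (Welch's two-sample t-test, two-sided).
t = (x̄_1 − x̄_2)/√(s_1²/n_1 + s_2²/n_2) = (372 − 340)/√(81.6²/10 + 31.5²/6) = 1.110
Welch–Satterthwaite df ≈ 12.62
Two-sided p-value ≈ 0.2877
Since p ≈ 0.2877 > α = 0.025, fail to reject H0; the data do not provide sufficient evidence against H0.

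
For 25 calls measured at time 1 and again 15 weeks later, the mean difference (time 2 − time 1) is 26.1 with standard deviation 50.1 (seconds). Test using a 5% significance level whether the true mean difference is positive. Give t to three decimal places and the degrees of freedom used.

H0: μ_d = 0; H1: μ_d > 0 (paired t-test on the differences, right-tailed).
t = d̄/(s_d/√n) = 26.1/(50.1/√25) = 2.605
df = n − 1 = 24
p-value = P(T ≥ 2.605) ≈ 0.008
Since p ≈ 0.008 < α = 0.05, reject H0; the data support H1.

t = 2.605, df = 24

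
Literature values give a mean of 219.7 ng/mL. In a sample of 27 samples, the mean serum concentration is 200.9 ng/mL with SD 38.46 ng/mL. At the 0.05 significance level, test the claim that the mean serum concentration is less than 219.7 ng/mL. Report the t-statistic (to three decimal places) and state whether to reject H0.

H0: μ = 219.7; H1: μ < 219.7 (one-sample t-test, left-tailed).
t = (x̄ − μ₀)/(s/√n) = (200.9 − 219.7)/(38.46/√27) = -2.540
df = n − 1 = 26
p-value = P(T ≤ -2.540) ≈ 0.009
Since p ≈ 0.009 < α = 0.05, reject H0; the data support H1.

t = -2.540; reject H0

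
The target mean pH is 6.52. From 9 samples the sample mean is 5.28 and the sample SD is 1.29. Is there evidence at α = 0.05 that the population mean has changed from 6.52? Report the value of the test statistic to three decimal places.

H0: μ = 6.52; H1: μ ≠ 6.52 (one-sample t-test, two-sided).
t = (x̄ − μ₀)/(s/√n) = (5.28 − 6.52)/(1.29/√9) = -2.884
df = n − 1 = 8
Two-sided p-value ≈ 0.020
Since p ≈ 0.020 < α = 0.05, reject H0; the evidence is statistically significant.

-2.884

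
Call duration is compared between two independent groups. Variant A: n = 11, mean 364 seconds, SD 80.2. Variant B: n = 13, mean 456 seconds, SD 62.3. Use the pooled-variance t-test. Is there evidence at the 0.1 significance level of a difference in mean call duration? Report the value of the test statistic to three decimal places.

-3.163

Let group 1 = variant A, group 2 = variant B. H0: μ_1 = μ_2; H1: μ_1 ≠ μ_2 (two-sample pooled-variance t-test, two-sided).
s_p² = [(11−1)·80.2² + (13−1)·62.3²]/(11+13−2) = 5040.72
t = (364 − 456)/√[5040.72·(1/11 + 1/13)] = -3.163
df = n₁ + n₂ − 2 = 22
Two-sided p-value ≈ 0.0045
Since p ≈ 0.0045 < α = 0.1, reject H0; the evidence is statistically significant.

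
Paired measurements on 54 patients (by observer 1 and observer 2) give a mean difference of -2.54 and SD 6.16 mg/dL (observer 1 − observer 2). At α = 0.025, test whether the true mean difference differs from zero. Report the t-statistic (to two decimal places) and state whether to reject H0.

H0: μ_d = 0; H1: μ_d ≠ 0 (paired t-test on the differences, two-sided).
t = d̄/(s_d/√n) = -2.54/(6.16/√54) = -3.03
df = n − 1 = 53
Two-sided p-value ≈ 0.004
Since p ≈ 0.004 < α = 0.025, reject H0; the evidence is statistically significant.

t = -3.03; reject H0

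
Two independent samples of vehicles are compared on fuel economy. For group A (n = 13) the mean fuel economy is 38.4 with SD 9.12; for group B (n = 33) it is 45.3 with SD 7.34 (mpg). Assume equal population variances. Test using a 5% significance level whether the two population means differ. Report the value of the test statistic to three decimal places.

-2.679

Let group 1 = group A, group 2 = group B. H0: μ_1 = μ_2; H1: μ_1 ≠ μ_2 (two-sample pooled-variance t-test, two-sided).
s_p² = [(13−1)·9.12² + (33−1)·7.34²]/(13+33−2) = 61.8662
t = (38.4 − 45.3)/√[61.8662·(1/13 + 1/33)] = -2.679
df = n₁ + n₂ − 2 = 44
Two-sided p-value ≈ 0.0103
Since p ≈ 0.0103 < α = 0.05, reject H0; the evidence is statistically significant.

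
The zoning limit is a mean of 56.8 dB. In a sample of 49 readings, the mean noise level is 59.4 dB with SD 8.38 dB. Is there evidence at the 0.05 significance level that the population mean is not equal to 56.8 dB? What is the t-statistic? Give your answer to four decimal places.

2.1718

H0: μ = 56.8; H1: μ ≠ 56.8 (one-sample t-test, two-sided).
t = (x̄ − μ₀)/(s/√n) = (59.4 − 56.8)/(8.38/√49) = 2.1718
df = n − 1 = 48
Two-sided p-value ≈ 0.035
Since p ≈ 0.035 < α = 0.05, reject H0; the evidence is statistically significant.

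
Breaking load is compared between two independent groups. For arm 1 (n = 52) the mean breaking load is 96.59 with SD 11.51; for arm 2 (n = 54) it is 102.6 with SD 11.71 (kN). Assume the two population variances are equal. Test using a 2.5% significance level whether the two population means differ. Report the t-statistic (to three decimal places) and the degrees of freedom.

t = -2.664, df = 104

Let group 1 = arm 1, group 2 = arm 2. H0: μ_1 = μ_2; H1: μ_1 ≠ μ_2 (two-sample pooled-variance t-test, two-sided).
s_p² = [(52−1)·11.51² + (54−1)·11.71²]/(52+54−2) = 134.847
t = (96.59 − 102.6)/√[134.847·(1/52 + 1/54)] = -2.664
df = n₁ + n₂ − 2 = 104
Two-sided p-value ≈ 0.0090
Since p ≈ 0.0090 < α = 0.025, reject H0; the evidence is statistically significant.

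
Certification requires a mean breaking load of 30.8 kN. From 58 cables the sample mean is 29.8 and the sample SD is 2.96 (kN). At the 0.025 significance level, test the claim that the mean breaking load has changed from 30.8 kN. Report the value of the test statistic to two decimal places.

-2.57

H0: μ = 30.8; H1: μ ≠ 30.8 (one-sample t-test, two-sided).
t = (x̄ − μ₀)/(s/√n) = (29.8 − 30.8)/(2.96/√58) = -2.57
df = n − 1 = 57
Two-sided p-value ≈ 0.0127
Since p ≈ 0.0127 < α = 0.025, reject H0; the evidence is statistically significant.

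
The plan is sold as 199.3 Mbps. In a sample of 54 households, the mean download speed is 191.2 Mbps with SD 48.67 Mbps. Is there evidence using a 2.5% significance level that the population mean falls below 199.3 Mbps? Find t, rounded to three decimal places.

-1.223

H0: μ = 199.3; H1: μ < 199.3 (one-sample t-test, left-tailed).
t = (x̄ − μ₀)/(s/√n) = (191.2 − 199.3)/(48.67/√54) = -1.223
df = n − 1 = 53
p-value = P(T ≤ -1.223) ≈ 0.1134
Since p ≈ 0.1134 > α = 0.025, fail to reject H0; the evidence is not statistically significant.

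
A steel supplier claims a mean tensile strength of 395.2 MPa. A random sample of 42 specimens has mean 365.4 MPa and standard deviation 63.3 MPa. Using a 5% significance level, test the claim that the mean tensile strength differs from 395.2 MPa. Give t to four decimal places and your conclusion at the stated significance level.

H0: μ = 395.2; H1: μ ≠ 395.2 (one-sample t-test, two-sided).
t = (x̄ − μ₀)/(s/√n) = (365.4 − 395.2)/(63.3/√42) = -3.0510
df = n − 1 = 41
Two-sided p-value ≈ 0.0040
Since p ≈ 0.0040 < α = 0.05, reject H0; the evidence is statistically significant.

t = -3.0510; reject H0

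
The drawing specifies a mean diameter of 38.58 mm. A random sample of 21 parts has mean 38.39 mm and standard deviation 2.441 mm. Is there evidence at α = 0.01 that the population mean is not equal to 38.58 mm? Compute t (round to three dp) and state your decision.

H0: μ = 38.58; H1: μ ≠ 38.58 (one-sample t-test, two-sided).
t = (x̄ − μ₀)/(s/√n) = (38.39 − 38.58)/(2.441/√21) = -0.357
df = n − 1 = 20
Two-sided p-value ≈ 0.7251
Since p ≈ 0.7251 > α = 0.01, fail to reject H0; the data do not provide sufficient evidence against H0.

t = -0.357; fail to reject H0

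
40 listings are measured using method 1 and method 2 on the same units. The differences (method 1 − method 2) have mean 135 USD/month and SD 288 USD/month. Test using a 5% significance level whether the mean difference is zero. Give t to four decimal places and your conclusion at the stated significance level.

t = 2.9646; reject H0

H0: μ_d = 0; H1: μ_d ≠ 0 (paired t-test on the differences, two-sided).
t = d̄/(s_d/√n) = 135/(288/√40) = 2.9646
df = n − 1 = 39
Two-sided p-value ≈ 0.005
Since p ≈ 0.005 < α = 0.05, reject H0; the evidence is statistically significant.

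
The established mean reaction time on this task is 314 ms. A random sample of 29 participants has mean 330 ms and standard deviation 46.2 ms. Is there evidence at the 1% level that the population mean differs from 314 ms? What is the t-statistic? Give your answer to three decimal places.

1.865

H0: μ = 314; H1: μ ≠ 314 (one-sample t-test, two-sided).
t = (x̄ − μ₀)/(s/√n) = (330 − 314)/(46.2/√29) = 1.865
df = n − 1 = 28
Two-sided p-value ≈ 0.073
Since p ≈ 0.073 > α = 0.01, fail to reject H0; the evidence is not statistically significant.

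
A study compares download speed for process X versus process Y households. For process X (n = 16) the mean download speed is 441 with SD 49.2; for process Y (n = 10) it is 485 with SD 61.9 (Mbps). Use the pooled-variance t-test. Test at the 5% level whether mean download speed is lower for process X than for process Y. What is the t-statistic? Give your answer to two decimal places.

Let group 1 = process X, group 2 = process Y. H0: μ_1 = μ_2; H1: μ_1 < μ_2 (two-sample pooled-variance t-test, left-tailed).
s_p² = [(16−1)·49.2² + (10−1)·61.9²]/(16+10−2) = 2949.75
t = (441 − 485)/√[2949.75·(1/16 + 1/10)] = -2.01
df = n₁ + n₂ − 2 = 24
p-value = P(T ≤ -2.01) ≈ 0.028
Since p ≈ 0.028 < α = 0.05, reject H0; the data support H1.

-2.01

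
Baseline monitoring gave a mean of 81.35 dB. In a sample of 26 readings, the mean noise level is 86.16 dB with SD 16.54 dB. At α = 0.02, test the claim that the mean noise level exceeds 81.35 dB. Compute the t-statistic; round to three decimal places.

H0: μ = 81.35; H1: μ > 81.35 (one-sample t-test, right-tailed).
t = (x̄ − μ₀)/(s/√n) = (86.16 − 81.35)/(16.54/√26) = 1.483
df = n − 1 = 25
p-value = P(T ≥ 1.483) ≈ 0.075
Since p ≈ 0.075 > α = 0.02, fail to reject H0; the evidence is not statistically significant.

1.483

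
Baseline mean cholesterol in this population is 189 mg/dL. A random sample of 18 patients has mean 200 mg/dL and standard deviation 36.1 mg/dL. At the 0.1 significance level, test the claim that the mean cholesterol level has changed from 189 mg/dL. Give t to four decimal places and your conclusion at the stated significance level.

t = 1.2928; fail to reject H0

H0: μ = 189; H1: μ ≠ 189 (one-sample t-test, two-sided).
t = (x̄ − μ₀)/(s/√n) = (200 − 189)/(36.1/√18) = 1.2928
df = n − 1 = 17
Two-sided p-value ≈ 0.213
Since p ≈ 0.213 > α = 0.1, fail to reject H0; the data do not provide sufficient evidence against H0.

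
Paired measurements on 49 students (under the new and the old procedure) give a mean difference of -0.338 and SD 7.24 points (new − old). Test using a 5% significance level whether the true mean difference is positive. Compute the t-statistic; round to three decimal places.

H0: μ_d = 0; H1: μ_d > 0 (paired t-test on the differences, right-tailed).
t = d̄/(s_d/√n) = -0.338/(7.24/√49) = -0.327
df = n − 1 = 48
p-value = P(T ≥ -0.327) ≈ 0.627
Since p ≈ 0.627 > α = 0.05, fail to reject H0; the data do not provide sufficient evidence against H0.

-0.327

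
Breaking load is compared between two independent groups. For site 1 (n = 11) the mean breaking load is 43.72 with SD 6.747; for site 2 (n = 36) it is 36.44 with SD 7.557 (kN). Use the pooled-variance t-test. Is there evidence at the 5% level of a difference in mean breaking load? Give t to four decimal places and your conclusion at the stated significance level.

Let group 1 = site 1, group 2 = site 2. H0: μ_1 = μ_2; H1: μ_1 ≠ μ_2 (two-sample pooled-variance t-test, two-sided).
s_p² = [(11−1)·6.747² + (36−1)·7.557²]/(11+36−2) = 54.5335
t = (43.72 − 36.44)/√[54.5335·(1/11 + 1/36)] = 2.8615
df = n₁ + n₂ − 2 = 45
Two-sided p-value ≈ 0.006
Since p ≈ 0.006 < α = 0.05, reject H0; the evidence is statistically significant.

t = 2.8615; reject H0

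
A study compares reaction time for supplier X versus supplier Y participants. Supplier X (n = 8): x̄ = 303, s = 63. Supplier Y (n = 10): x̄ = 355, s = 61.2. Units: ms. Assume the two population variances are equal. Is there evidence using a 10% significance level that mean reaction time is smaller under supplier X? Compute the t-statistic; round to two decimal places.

Let group 1 = supplier X, group 2 = supplier Y. H0: μ_1 = μ_2; H1: μ_1 < μ_2 (two-sample pooled-variance t-test, left-tailed).
s_p² = [(8−1)·63² + (10−1)·61.2²]/(8+10−2) = 3843.25
t = (303 − 355)/√[3843.25·(1/8 + 1/10)] = -1.77
df = n₁ + n₂ − 2 = 16
p-value = P(T ≤ -1.77) ≈ 0.0480
Since p ≈ 0.0480 < α = 0.1, reject H0; the evidence is statistically significant.

-1.77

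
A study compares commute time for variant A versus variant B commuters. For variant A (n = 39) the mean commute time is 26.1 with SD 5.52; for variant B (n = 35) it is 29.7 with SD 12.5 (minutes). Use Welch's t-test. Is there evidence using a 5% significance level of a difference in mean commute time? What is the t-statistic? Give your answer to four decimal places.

Let group 1 = variant A, group 2 = variant B. H0: μ_1 = μ_2; H1: μ_1 ≠ μ_2 (Welch's two-sample t-test, two-sided).
t = (x̄_1 − x̄_2)/√(s_1²/n_1 + s_2²/n_2) = (26.1 − 29.7)/√(5.52²/39 + 12.5²/35) = -1.5718
Welch–Satterthwaite df ≈ 45.69
Two-sided p-value ≈ 0.123
Since p ≈ 0.123 > α = 0.05, fail to reject H0; the evidence is not statistically significant.

-1.5718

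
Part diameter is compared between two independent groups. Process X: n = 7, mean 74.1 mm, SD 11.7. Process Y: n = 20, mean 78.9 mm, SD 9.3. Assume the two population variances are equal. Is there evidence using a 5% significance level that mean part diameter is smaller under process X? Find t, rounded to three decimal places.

Let group 1 = process X, group 2 = process Y. H0: μ_1 = μ_2; H1: μ_1 < μ_2 (two-sample pooled-variance t-test, left-tailed).
s_p² = [(7−1)·11.7² + (20−1)·9.3²]/(7+20−2) = 98.586
t = (74.1 − 78.9)/√[98.586·(1/7 + 1/20)] = -1.101
df = n₁ + n₂ − 2 = 25
p-value = P(T ≤ -1.101) ≈ 0.141
Since p ≈ 0.141 > α = 0.05, fail to reject H0; the data do not provide sufficient evidence against H0.

-1.101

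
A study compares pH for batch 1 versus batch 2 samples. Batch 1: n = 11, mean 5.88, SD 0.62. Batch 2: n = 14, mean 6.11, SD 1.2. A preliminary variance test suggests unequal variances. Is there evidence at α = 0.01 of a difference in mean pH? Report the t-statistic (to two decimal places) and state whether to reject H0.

Let group 1 = batch 1, group 2 = batch 2. H0: μ_1 = μ_2; H1: μ_1 ≠ μ_2 (Welch's two-sample t-test, two-sided).
t = (x̄_1 − x̄_2)/√(s_1²/n_1 + s_2²/n_2) = (5.88 − 6.11)/√(0.62²/11 + 1.2²/14) = -0.62
Welch–Satterthwaite df ≈ 20.29
Two-sided p-value ≈ 0.542
Since p ≈ 0.542 > α = 0.01, fail to reject H0; the evidence is not statistically significant.

t = -0.62; fail to reject H0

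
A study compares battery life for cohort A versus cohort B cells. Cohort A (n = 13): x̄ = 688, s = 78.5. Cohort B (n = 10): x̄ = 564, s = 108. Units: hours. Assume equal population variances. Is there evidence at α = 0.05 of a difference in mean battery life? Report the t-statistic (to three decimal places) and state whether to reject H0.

t = 3.194; reject H0

Let group 1 = cohort A, group 2 = cohort B. H0: μ_1 = μ_2; H1: μ_1 ≠ μ_2 (two-sample pooled-variance t-test, two-sided).
s_p² = [(13−1)·78.5² + (10−1)·108²]/(13+10−2) = 8520.14
t = (688 − 564)/√[8520.14·(1/13 + 1/10)] = 3.194
df = n₁ + n₂ − 2 = 21
Two-sided p-value ≈ 0.004
Since p ≈ 0.004 < α = 0.05, reject H0; the data support H1.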